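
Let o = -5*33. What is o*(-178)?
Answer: 29370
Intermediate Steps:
o = -165
o*(-178) = -165*(-178) = 29370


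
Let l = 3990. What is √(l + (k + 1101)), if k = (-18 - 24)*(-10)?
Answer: √5511 ≈ 74.236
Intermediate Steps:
k = 420 (k = -42*(-10) = 420)
√(l + (k + 1101)) = √(3990 + (420 + 1101)) = √(3990 + 1521) = √5511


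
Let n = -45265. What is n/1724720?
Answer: -9053/344944 ≈ -0.026245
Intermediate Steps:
n/1724720 = -45265/1724720 = -45265*1/1724720 = -9053/344944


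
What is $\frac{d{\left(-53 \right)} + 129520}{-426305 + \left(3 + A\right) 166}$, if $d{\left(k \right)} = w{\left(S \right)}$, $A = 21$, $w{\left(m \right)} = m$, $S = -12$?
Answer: $- \frac{129508}{422321} \approx -0.30666$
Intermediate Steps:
$d{\left(k \right)} = -12$
$\frac{d{\left(-53 \right)} + 129520}{-426305 + \left(3 + A\right) 166} = \frac{-12 + 129520}{-426305 + \left(3 + 21\right) 166} = \frac{129508}{-426305 + 24 \cdot 166} = \frac{129508}{-426305 + 3984} = \frac{129508}{-422321} = 129508 \left(- \frac{1}{422321}\right) = - \frac{129508}{422321}$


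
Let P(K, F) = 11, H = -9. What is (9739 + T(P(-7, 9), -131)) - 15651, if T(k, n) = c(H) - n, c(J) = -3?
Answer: -5784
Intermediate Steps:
T(k, n) = -3 - n
(9739 + T(P(-7, 9), -131)) - 15651 = (9739 + (-3 - 1*(-131))) - 15651 = (9739 + (-3 + 131)) - 15651 = (9739 + 128) - 15651 = 9867 - 15651 = -5784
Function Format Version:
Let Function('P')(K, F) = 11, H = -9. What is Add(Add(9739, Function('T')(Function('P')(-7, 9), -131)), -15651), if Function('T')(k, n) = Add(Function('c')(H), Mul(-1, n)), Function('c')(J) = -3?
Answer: -5784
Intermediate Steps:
Function('T')(k, n) = Add(-3, Mul(-1, n))
Add(Add(9739, Function('T')(Function('P')(-7, 9), -131)), -15651) = Add(Add(9739, Add(-3, Mul(-1, -131))), -15651) = Add(Add(9739, Add(-3, 131)), -15651) = Add(Add(9739, 128), -15651) = Add(9867, -15651) = -5784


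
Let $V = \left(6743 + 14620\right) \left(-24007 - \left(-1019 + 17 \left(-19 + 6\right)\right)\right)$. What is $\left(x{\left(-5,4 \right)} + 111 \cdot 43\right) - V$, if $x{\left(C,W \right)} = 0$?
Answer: $486376194$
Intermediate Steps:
$V = -486371421$ ($V = 21363 \left(-24007 + \left(\left(-17\right) \left(-13\right) + \left(-1002 + 2021\right)\right)\right) = 21363 \left(-24007 + \left(221 + 1019\right)\right) = 21363 \left(-24007 + 1240\right) = 21363 \left(-22767\right) = -486371421$)
$\left(x{\left(-5,4 \right)} + 111 \cdot 43\right) - V = \left(0 + 111 \cdot 43\right) - -486371421 = \left(0 + 4773\right) + 486371421 = 4773 + 486371421 = 486376194$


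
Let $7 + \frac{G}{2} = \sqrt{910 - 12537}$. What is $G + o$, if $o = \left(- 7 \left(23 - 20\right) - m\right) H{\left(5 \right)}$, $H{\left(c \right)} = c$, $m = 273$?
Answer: $-1484 + 2 i \sqrt{11627} \approx -1484.0 + 215.66 i$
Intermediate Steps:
$G = -14 + 2 i \sqrt{11627}$ ($G = -14 + 2 \sqrt{910 - 12537} = -14 + 2 \sqrt{-11627} = -14 + 2 i \sqrt{11627} \approx -14.0 + 215.66 i$)
$o = -1470$ ($o = \left(- 7 \left(23 - 20\right) - 273\right) 5 = \left(\left(-7\right) 3 - 273\right) 5 = \left(-21 - 273\right) 5 = \left(-294\right) 5 = -1470$)
$G + o = \left(-14 + 2 i \sqrt{11627}\right) - 1470 = -1484 + 2 i \sqrt{11627}$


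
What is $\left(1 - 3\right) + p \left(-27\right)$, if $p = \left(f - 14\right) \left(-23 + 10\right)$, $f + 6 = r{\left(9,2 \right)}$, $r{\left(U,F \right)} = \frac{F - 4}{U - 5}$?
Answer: $- \frac{14395}{2} \approx -7197.5$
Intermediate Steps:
$r{\left(U,F \right)} = \frac{-4 + F}{-5 + U}$
$f = - \frac{13}{2}$ ($f = -6 + \frac{-4 + 2}{-5 + 9} = -6 + \frac{1}{4} \left(-2\right) = -6 - \frac{1}{2} = - \frac{13}{2} \approx -6.5$)
$p = \frac{533}{2}$ ($p = \left(- \frac{13}{2} - 14\right) \left(-23 + 10\right) = \left(- \frac{41}{2}\right) \left(-13\right) = \frac{533}{2} \approx 266.5$)
$\left(1 - 3\right) + p \left(-27\right) = \left(1 - 3\right) + \frac{533}{2} \left(-27\right) = -2 - \frac{14391}{2} = - \frac{14395}{2}$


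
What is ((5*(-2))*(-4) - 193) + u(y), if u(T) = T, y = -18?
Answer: -171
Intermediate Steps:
((5*(-2))*(-4) - 193) + u(y) = ((5*(-2))*(-4) - 193) - 18 = (-10*(-4) - 193) - 18 = (40 - 193) - 18 = -153 - 18 = -171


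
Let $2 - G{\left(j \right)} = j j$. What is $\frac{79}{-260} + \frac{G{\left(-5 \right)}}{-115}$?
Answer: $- \frac{27}{260} \approx -0.10385$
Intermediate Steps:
$G{\left(j \right)} = 2 - j^{2}$ ($G{\left(j \right)} = 2 - j j = 2 - j^{2}$)
$\frac{79}{-260} + \frac{G{\left(-5 \right)}}{-115} = \frac{79}{-260} + \frac{2 - \left(-5\right)^{2}}{-115} = 79 \left(- \frac{1}{260}\right) + \left(2 - 25\right) \left(- \frac{1}{115}\right) = - \frac{79}{260} + \left(2 - 25\right) \left(- \frac{1}{115}\right) = - \frac{79}{260} - - \frac{1}{5} = - \frac{79}{260} + \frac{1}{5} = - \frac{27}{260}$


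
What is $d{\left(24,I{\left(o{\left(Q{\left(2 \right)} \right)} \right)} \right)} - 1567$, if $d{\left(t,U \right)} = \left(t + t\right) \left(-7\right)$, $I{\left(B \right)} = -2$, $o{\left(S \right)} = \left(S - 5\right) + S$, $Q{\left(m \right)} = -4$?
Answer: $-1903$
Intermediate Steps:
$o{\left(S \right)} = -5 + 2 S$ ($o{\left(S \right)} = \left(-5 + S\right) + S = -5 + 2 S$)
$d{\left(t,U \right)} = - 14 t$ ($d{\left(t,U \right)} = 2 t \left(-7\right) = - 14 t$)
$d{\left(24,I{\left(o{\left(Q{\left(2 \right)} \right)} \right)} \right)} - 1567 = \left(-14\right) 24 - 1567 = -336 - 1567 = -1903$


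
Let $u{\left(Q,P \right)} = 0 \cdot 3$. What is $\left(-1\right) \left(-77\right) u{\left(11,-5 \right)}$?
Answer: $0$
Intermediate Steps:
$u{\left(Q,P \right)} = 0$
$\left(-1\right) \left(-77\right) u{\left(11,-5 \right)} = \left(-1\right) \left(-77\right) 0 = 77 \cdot 0 = 0$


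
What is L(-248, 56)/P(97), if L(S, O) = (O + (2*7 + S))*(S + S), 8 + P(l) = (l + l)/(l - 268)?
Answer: -7548624/781 ≈ -9665.3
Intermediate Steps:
P(l) = -8 + 2*l/(-268 + l) (P(l) = -8 + (l + l)/(l - 268) = -8 + (2*l)/(-268 + l) = -8 + 2*l/(-268 + l))
L(S, O) = 2*S*(14 + O + S) (L(S, O) = (O + (14 + S))*(2*S) = (14 + O + S)*(2*S) = 2*S*(14 + O + S))
L(-248, 56)/P(97) = (2*(-248)*(14 + 56 - 248))/((2*(1072 - 3*97)/(-268 + 97))) = (2*(-248)*(-178))/((2*(1072 - 291)/(-171))) = 88288/((2*(-1/171)*781)) = 88288/(-1562/171) = 88288*(-171/1562) = -7548624/781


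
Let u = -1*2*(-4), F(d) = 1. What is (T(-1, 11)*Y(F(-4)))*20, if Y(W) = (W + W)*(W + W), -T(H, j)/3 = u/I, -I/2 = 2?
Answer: 480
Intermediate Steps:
I = -4 (I = -2*2 = -4)
u = 8 (u = -2*(-4) = 8)
T(H, j) = 6 (T(H, j) = -24/(-4) = -24*(-1)/4 = -3*(-2) = 6)
Y(W) = 4*W² (Y(W) = (2*W)*(2*W) = 4*W²)
(T(-1, 11)*Y(F(-4)))*20 = (6*(4*1²))*20 = (6*(4*1))*20 = (6*4)*20 = 24*20 = 480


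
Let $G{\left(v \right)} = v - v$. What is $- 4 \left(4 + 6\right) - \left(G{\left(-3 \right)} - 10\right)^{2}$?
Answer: $-140$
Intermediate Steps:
$G{\left(v \right)} = 0$
$- 4 \left(4 + 6\right) - \left(G{\left(-3 \right)} - 10\right)^{2} = - 4 \left(4 + 6\right) - \left(0 - 10\right)^{2} = \left(-4\right) 10 - \left(-10\right)^{2} = -40 - 100 = -140$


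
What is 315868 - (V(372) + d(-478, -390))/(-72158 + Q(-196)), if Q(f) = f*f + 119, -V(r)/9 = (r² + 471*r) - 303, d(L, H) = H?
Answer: 10617609737/33623 ≈ 3.1578e+5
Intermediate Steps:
V(r) = 2727 - 4239*r - 9*r² (V(r) = -9*((r² + 471*r) - 303) = -9*(-303 + r² + 471*r) = 2727 - 4239*r - 9*r²)
Q(f) = 119 + f² (Q(f) = f² + 119 = 119 + f²)
315868 - (V(372) + d(-478, -390))/(-72158 + Q(-196)) = 315868 - ((2727 - 4239*372 - 9*372²) - 390)/(-72158 + (119 + (-196)²)) = 315868 - ((2727 - 1576908 - 9*138384) - 390)/(-72158 + (119 + 38416)) = 315868 - ((2727 - 1576908 - 1245456) - 390)/(-72158 + 38535) = 315868 - (-2819637 - 390)/(-33623) = 315868 - (-2820027)*(-1)/33623 = 315868 - 1*2820027/33623 = 315868 - 2820027/33623 = 10617609737/33623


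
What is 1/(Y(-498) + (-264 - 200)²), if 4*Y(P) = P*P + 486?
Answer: 2/554837 ≈ 3.6047e-6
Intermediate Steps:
Y(P) = 243/2 + P²/4 (Y(P) = (P*P + 486)/4 = (P² + 486)/4 = (486 + P²)/4 = 243/2 + P²/4)
1/(Y(-498) + (-264 - 200)²) = 1/((243/2 + (¼)*(-498)²) + (-264 - 200)²) = 1/((243/2 + (¼)*248004) + (-464)²) = 1/((243/2 + 62001) + 215296) = 1/(124245/2 + 215296) = 1/(554837/2) = 2/554837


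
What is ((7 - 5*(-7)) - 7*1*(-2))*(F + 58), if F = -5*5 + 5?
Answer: 2128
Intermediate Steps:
F = -20 (F = -25 + 5 = -20)
((7 - 5*(-7)) - 7*1*(-2))*(F + 58) = ((7 - 5*(-7)) - 7*1*(-2))*(-20 + 58) = ((7 + 35) - 7*(-2))*38 = (42 + 14)*38 = 56*38 = 2128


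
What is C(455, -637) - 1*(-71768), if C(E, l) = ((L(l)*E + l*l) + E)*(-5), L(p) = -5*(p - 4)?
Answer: -9250727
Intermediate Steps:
L(p) = 20 - 5*p (L(p) = -5*(-4 + p) = 20 - 5*p)
C(E, l) = -5*E - 5*l² - 5*E*(20 - 5*l) (C(E, l) = (((20 - 5*l)*E + l*l) + E)*(-5) = ((E*(20 - 5*l) + l²) + E)*(-5) = ((l² + E*(20 - 5*l)) + E)*(-5) = (E + l² + E*(20 - 5*l))*(-5) = -5*E - 5*l² - 5*E*(20 - 5*l))
C(455, -637) - 1*(-71768) = (-5*455 - 5*(-637)² + 25*455*(-4 - 637)) - 1*(-71768) = (-2275 - 5*405769 + 25*455*(-641)) + 71768 = (-2275 - 2028845 - 7291375) + 71768 = -9322495 + 71768 = -9250727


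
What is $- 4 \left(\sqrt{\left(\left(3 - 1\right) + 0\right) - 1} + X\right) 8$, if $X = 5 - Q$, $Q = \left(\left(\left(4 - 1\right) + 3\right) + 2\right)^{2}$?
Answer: $1856$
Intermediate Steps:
$Q = 64$ ($Q = \left(\left(3 + 3\right) + 2\right)^{2} = \left(6 + 2\right)^{2} = 8^{2} = 64$)
$X = -59$ ($X = 5 - 64 = -59$)
$- 4 \left(\sqrt{\left(\left(3 - 1\right) + 0\right) - 1} + X\right) 8 = - 4 \left(\sqrt{\left(\left(3 - 1\right) + 0\right) - 1} - 59\right) 8 = - 4 \left(\sqrt{\left(2 + 0\right) - 1} - 59\right) 8 = - 4 \left(\sqrt{2 - 1} - 59\right) 8 = - 4 \left(\sqrt{1} - 59\right) 8 = - 4 \left(1 - 59\right) 8 = \left(-4\right) \left(-58\right) 8 = 232 \cdot 8 = 1856$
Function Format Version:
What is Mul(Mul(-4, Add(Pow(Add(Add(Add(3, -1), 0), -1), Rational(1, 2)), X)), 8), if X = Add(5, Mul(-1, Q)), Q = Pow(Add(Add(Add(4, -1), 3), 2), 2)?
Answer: 1856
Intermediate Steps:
Q = 64 (Q = Pow(Add(Add(3, 3), 2), 2) = Pow(Add(6, 2), 2) = Pow(8, 2) = 64)
X = -59 (X = Add(5, Mul(-1, 64)) = Add(5, -64) = -59)
Mul(Mul(-4, Add(Pow(Add(Add(Add(3, -1), 0), -1), Rational(1, 2)), X)), 8) = Mul(Mul(-4, Add(Pow(Add(Add(Add(3, -1), 0), -1), Rational(1, 2)), -59)), 8) = Mul(Mul(-4, Add(Pow(Add(Add(2, 0), -1), Rational(1, 2)), -59)), 8) = Mul(Mul(-4, Add(Pow(Add(2, -1), Rational(1, 2)), -59)), 8) = Mul(Mul(-4, Add(Pow(1, Rational(1, 2)), -59)), 8) = Mul(Mul(-4, Add(1, -59)), 8) = Mul(Mul(-4, -58), 8) = Mul(232, 8) = 1856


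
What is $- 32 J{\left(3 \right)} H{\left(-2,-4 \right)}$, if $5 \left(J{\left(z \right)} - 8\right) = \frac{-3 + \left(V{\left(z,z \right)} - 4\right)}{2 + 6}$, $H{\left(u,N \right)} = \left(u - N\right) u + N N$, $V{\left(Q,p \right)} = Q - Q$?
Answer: $- \frac{15024}{5} \approx -3004.8$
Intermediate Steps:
$V{\left(Q,p \right)} = 0$
$H{\left(u,N \right)} = N^{2} + u \left(u - N\right)$ ($H{\left(u,N \right)} = u \left(u - N\right) + N^{2} = N^{2} + u \left(u - N\right)$)
$J{\left(z \right)} = \frac{313}{40}$ ($J{\left(z \right)} = 8 + \frac{\left(-3 + \left(0 - 4\right)\right) \frac{1}{2 + 6}}{5} = 8 + \frac{\left(-3 - 4\right) \frac{1}{8}}{5} = 8 + \frac{\left(-7\right) \frac{1}{8}}{5} = 8 + \frac{1}{5} \left(- \frac{7}{8}\right) = 8 - \frac{7}{40} = \frac{313}{40}$)
$- 32 J{\left(3 \right)} H{\left(-2,-4 \right)} = \left(-32\right) \frac{313}{40} \left(\left(-4\right)^{2} + \left(-2\right)^{2} - \left(-4\right) \left(-2\right)\right) = - \frac{1252 \left(16 + 4 - 8\right)}{5} = \left(- \frac{1252}{5}\right) 12 = - \frac{15024}{5}$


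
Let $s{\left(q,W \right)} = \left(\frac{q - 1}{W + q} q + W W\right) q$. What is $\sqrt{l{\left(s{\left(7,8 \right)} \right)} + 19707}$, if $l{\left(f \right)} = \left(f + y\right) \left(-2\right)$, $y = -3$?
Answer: $\frac{\sqrt{469445}}{5} \approx 137.03$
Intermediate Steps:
$s{\left(q,W \right)} = q \left(W^{2} + \frac{q \left(-1 + q\right)}{W + q}\right)$ ($s{\left(q,W \right)} = \left(\frac{-1 + q}{W + q} q + W^{2}\right) q = \left(\frac{q \left(-1 + q\right)}{W + q} + W^{2}\right) q = \left(W^{2} + \frac{q \left(-1 + q\right)}{W + q}\right) q = q \left(W^{2} + \frac{q \left(-1 + q\right)}{W + q}\right)$)
$l{\left(f \right)} = 6 - 2 f$ ($l{\left(f \right)} = \left(f - 3\right) \left(-2\right) = \left(-3 + f\right) \left(-2\right) = 6 - 2 f$)
$\sqrt{l{\left(s{\left(7,8 \right)} \right)} + 19707} = \sqrt{\left(6 - 2 \frac{7 \left(8^{3} + 7^{2} - 7 + 7 \cdot 8^{2}\right)}{8 + 7}\right) + 19707} = \sqrt{\left(6 - 2 \frac{7 \left(512 + 49 - 7 + 7 \cdot 64\right)}{15}\right) + 19707} = \sqrt{\left(6 - 2 \cdot 7 \cdot \frac{1}{15} \left(512 + 49 - 7 + 448\right)\right) + 19707} = \sqrt{\left(6 - 2 \cdot 7 \cdot \frac{1}{15} \cdot 1002\right) + 19707} = \sqrt{\left(6 - \frac{4676}{5}\right) + 19707} = \sqrt{- \frac{4646}{5} + 19707} = \sqrt{\frac{93889}{5}} = \frac{\sqrt{469445}}{5}$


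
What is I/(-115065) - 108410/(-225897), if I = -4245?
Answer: 298513987/577618629 ≈ 0.51680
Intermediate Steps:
I/(-115065) - 108410/(-225897) = -4245/(-115065) - 108410/(-225897) = -4245*(-1/115065) - 108410*(-1/225897) = 283/7671 + 108410/225897 = 298513987/577618629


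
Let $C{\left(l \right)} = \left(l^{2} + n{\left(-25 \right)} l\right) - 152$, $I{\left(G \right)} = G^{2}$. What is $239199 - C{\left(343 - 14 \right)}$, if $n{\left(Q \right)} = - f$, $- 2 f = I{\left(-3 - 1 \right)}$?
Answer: $128478$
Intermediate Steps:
$f = -8$ ($f = - \frac{\left(-3 - 1\right)^{2}}{2} = - \frac{\left(-4\right)^{2}}{2} = \left(- \frac{1}{2}\right) 16 = -8$)
$n{\left(Q \right)} = 8$ ($n{\left(Q \right)} = \left(-1\right) \left(-8\right) = 8$)
$C{\left(l \right)} = -152 + l^{2} + 8 l$ ($C{\left(l \right)} = \left(l^{2} + 8 l\right) - 152 = -152 + l^{2} + 8 l$)
$239199 - C{\left(343 - 14 \right)} = 239199 - \left(-152 + \left(343 - 14\right)^{2} + 8 \left(343 - 14\right)\right) = 239199 - \left(-152 + 329^{2} + 8 \cdot 329\right) = 239199 - \left(-152 + 108241 + 2632\right) = 239199 - 110721 = 128478$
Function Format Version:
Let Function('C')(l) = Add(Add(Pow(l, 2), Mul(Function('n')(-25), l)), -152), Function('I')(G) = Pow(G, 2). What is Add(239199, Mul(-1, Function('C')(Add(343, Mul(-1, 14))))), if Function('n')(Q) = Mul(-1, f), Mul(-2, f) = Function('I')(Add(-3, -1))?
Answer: 128478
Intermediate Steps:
f = -8 (f = Mul(Rational(-1, 2), Pow(Add(-3, -1), 2)) = Mul(Rational(-1, 2), Pow(-4, 2)) = Mul(Rational(-1, 2), 16) = -8)
Function('n')(Q) = 8 (Function('n')(Q) = Mul(-1, -8) = 8)
Function('C')(l) = Add(-152, Pow(l, 2), Mul(8, l)) (Function('C')(l) = Add(Add(Pow(l, 2), Mul(8, l)), -152) = Add(-152, Pow(l, 2), Mul(8, l)))
Add(239199, Mul(-1, Function('C')(Add(343, Mul(-1, 14))))) = Add(239199, Mul(-1, Add(-152, Pow(Add(343, Mul(-1, 14)), 2), Mul(8, Add(343, Mul(-1, 14)))))) = Add(239199, Mul(-1, Add(-152, Pow(Add(343, -14), 2), Mul(8, Add(343, -14))))) = Add(239199, Mul(-1, Add(-152, Pow(329, 2), Mul(8, 329)))) = Add(239199, Mul(-1, Add(-152, 108241, 2632))) = Add(239199, Mul(-1, 110721)) = Add(239199, -110721) = 128478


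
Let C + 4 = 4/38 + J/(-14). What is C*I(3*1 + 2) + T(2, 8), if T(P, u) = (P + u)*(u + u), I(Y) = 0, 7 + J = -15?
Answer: 160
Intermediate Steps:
J = -22 (J = -7 - 15 = -22)
T(P, u) = 2*u*(P + u) (T(P, u) = (P + u)*(2*u) = 2*u*(P + u))
C = -309/133 (C = -4 + (4/38 - 22/(-14)) = -4 + (4*(1/38) - 22*(-1/14)) = -4 + (2/19 + 11/7) = -4 + 223/133 = -309/133 ≈ -2.3233)
C*I(3*1 + 2) + T(2, 8) = -309/133*0 + 2*8*(2 + 8) = 0 + 2*8*10 = 0 + 160 = 160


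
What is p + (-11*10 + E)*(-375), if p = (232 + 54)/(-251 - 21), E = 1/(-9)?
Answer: 16846571/408 ≈ 41291.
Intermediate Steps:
E = -⅑ ≈ -0.11111
p = -143/136 (p = 286/(-272) = 286*(-1/272) = -143/136 ≈ -1.0515)
p + (-11*10 + E)*(-375) = -143/136 + (-11*10 - ⅑)*(-375) = -143/136 + (-110 - ⅑)*(-375) = -143/136 - 991/9*(-375) = -143/136 + 123875/3 = 16846571/408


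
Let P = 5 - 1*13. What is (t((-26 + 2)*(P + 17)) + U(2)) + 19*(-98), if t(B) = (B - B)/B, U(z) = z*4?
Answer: -1854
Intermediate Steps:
P = -8 (P = 5 - 13 = -8)
U(z) = 4*z
t(B) = 0 (t(B) = 0/B = 0)
(t((-26 + 2)*(P + 17)) + U(2)) + 19*(-98) = (0 + 4*2) + 19*(-98) = (0 + 8) - 1862 = 8 - 1862 = -1854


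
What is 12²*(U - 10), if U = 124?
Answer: 16416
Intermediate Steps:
12²*(U - 10) = 12²*(124 - 10) = 144*114 = 16416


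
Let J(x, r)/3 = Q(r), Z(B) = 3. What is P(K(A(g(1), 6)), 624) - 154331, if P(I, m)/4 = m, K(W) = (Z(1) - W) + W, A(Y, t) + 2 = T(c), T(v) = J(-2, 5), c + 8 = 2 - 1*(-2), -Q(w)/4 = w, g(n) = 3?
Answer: -151835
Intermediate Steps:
Q(w) = -4*w
J(x, r) = -12*r (J(x, r) = 3*(-4*r) = -12*r)
c = -4 (c = -8 + (2 - 1*(-2)) = -8 + (2 + 2) = -8 + 4 = -4)
T(v) = -60 (T(v) = -12*5 = -60)
A(Y, t) = -62 (A(Y, t) = -2 - 60 = -62)
K(W) = 3 (K(W) = (3 - W) + W = 3)
P(I, m) = 4*m
P(K(A(g(1), 6)), 624) - 154331 = 4*624 - 154331 = 2496 - 154331 = -151835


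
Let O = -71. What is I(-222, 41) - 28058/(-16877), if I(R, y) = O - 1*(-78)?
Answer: 146197/16877 ≈ 8.6625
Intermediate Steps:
I(R, y) = 7 (I(R, y) = -71 - 1*(-78) = -71 + 78 = 7)
I(-222, 41) - 28058/(-16877) = 7 - 28058/(-16877) = 7 - 28058*(-1/16877) = 7 + 28058/16877 = 146197/16877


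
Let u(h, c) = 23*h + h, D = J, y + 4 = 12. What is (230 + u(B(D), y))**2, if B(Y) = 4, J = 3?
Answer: 106276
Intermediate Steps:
y = 8 (y = -4 + 12 = 8)
D = 3
u(h, c) = 24*h
(230 + u(B(D), y))**2 = (230 + 24*4)**2 = (230 + 96)**2 = 326**2 = 106276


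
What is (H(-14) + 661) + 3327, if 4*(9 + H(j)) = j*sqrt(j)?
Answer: 3979 - 7*I*sqrt(14)/2 ≈ 3979.0 - 13.096*I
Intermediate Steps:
H(j) = -9 + j**(3/2)/4 (H(j) = -9 + (j*sqrt(j))/4 = -9 + j**(3/2)/4)
(H(-14) + 661) + 3327 = ((-9 + (-14)**(3/2)/4) + 661) + 3327 = ((-9 + (-14*I*sqrt(14))/4) + 661) + 3327 = ((-9 - 7*I*sqrt(14)/2) + 661) + 3327 = (652 - 7*I*sqrt(14)/2) + 3327 = 3979 - 7*I*sqrt(14)/2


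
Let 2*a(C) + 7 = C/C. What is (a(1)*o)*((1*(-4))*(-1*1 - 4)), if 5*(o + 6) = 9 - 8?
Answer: 348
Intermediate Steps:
a(C) = -3 (a(C) = -7/2 + (C/C)/2 = -7/2 + (½)*1 = -7/2 + ½ = -3)
o = -29/5 (o = -6 + (9 - 8)/5 = -6 + (⅕)*1 = -6 + ⅕ = -29/5 ≈ -5.8000)
(a(1)*o)*((1*(-4))*(-1*1 - 4)) = (-3*(-29/5))*((1*(-4))*(-1*1 - 4)) = 87*(-4*(-1 - 4))/5 = 87*(-4*(-5))/5 = (87/5)*20 = 348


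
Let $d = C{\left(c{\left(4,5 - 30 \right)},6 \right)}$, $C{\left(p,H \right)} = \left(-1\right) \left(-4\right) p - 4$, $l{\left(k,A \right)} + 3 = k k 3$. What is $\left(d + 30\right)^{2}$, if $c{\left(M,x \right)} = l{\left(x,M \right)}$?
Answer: $56460196$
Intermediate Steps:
$l{\left(k,A \right)} = -3 + 3 k^{2}$ ($l{\left(k,A \right)} = -3 + k k 3 = -3 + k^{2} \cdot 3 = -3 + 3 k^{2}$)
$c{\left(M,x \right)} = -3 + 3 x^{2}$
$C{\left(p,H \right)} = -4 + 4 p$ ($C{\left(p,H \right)} = 4 p - 4 = -4 + 4 p$)
$d = 7484$ ($d = -4 + 4 \left(-3 + 3 \left(5 - 30\right)^{2}\right) = -4 + 4 \left(-3 + 3 \left(-25\right)^{2}\right) = -4 + 4 \left(-3 + 3 \cdot 625\right) = -4 + 4 \left(-3 + 1875\right) = -4 + 4 \cdot 1872 = -4 + 7488 = 7484$)
$\left(d + 30\right)^{2} = \left(7484 + 30\right)^{2} = 7514^{2} = 56460196$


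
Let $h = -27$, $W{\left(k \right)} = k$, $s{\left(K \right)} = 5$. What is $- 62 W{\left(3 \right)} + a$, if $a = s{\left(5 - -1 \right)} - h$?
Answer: $-154$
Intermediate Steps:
$a = 32$ ($a = 5 - -27 = 5 + 27 = 32$)
$- 62 W{\left(3 \right)} + a = \left(-62\right) 3 + 32 = -186 + 32 = -154$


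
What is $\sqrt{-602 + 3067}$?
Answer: $\sqrt{2465} \approx 49.649$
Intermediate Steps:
$\sqrt{-602 + 3067} = \sqrt{2465}$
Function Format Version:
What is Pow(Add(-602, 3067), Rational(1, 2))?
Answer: Pow(2465, Rational(1, 2)) ≈ 49.649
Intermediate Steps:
Pow(Add(-602, 3067), Rational(1, 2)) = Pow(2465, Rational(1, 2))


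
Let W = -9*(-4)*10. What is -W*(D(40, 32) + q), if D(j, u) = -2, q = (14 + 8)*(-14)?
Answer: 111600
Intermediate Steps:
q = -308 (q = 22*(-14) = -308)
W = 360 (W = 36*10 = 360)
-W*(D(40, 32) + q) = -360*(-2 - 308) = -360*(-310) = -1*(-111600) = 111600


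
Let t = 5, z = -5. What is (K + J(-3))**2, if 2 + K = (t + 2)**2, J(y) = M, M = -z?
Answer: 2704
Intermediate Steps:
M = 5 (M = -1*(-5) = 5)
J(y) = 5
K = 47 (K = -2 + (5 + 2)**2 = -2 + 7**2 = -2 + 49 = 47)
(K + J(-3))**2 = (47 + 5)**2 = 52**2 = 2704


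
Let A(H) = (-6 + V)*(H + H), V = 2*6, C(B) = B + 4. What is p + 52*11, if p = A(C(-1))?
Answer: 608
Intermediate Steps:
C(B) = 4 + B
V = 12
A(H) = 12*H (A(H) = (-6 + 12)*(H + H) = 6*(2*H) = 12*H)
p = 36 (p = 12*(4 - 1) = 12*3 = 36)
p + 52*11 = 36 + 52*11 = 36 + 572 = 608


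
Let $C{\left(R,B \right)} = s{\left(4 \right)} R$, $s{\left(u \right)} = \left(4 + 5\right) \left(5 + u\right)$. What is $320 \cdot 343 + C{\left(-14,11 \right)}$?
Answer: $108626$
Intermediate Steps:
$s{\left(u \right)} = 45 + 9 u$ ($s{\left(u \right)} = 9 \left(5 + u\right) = 45 + 9 u$)
$C{\left(R,B \right)} = 81 R$ ($C{\left(R,B \right)} = \left(45 + 9 \cdot 4\right) R = \left(45 + 36\right) R = 81 R$)
$320 \cdot 343 + C{\left(-14,11 \right)} = 320 \cdot 343 + 81 \left(-14\right) = 109760 - 1134 = 108626$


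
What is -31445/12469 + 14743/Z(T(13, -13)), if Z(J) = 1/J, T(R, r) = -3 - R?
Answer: -2941318917/12469 ≈ -2.3589e+5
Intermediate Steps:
-31445/12469 + 14743/Z(T(13, -13)) = -31445/12469 + 14743/(1/(-3 - 1*13)) = -31445*1/12469 + 14743/(1/(-3 - 13)) = -31445/12469 + 14743/(1/(-16)) = -31445/12469 + 14743/(-1/16) = -31445/12469 + 14743*(-16) = -31445/12469 - 235888 = -2941318917/12469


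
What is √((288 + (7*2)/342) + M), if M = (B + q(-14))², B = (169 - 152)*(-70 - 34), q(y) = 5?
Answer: √10099376926/57 ≈ 1763.1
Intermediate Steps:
B = -1768 (B = 17*(-104) = -1768)
M = 3108169 (M = (-1768 + 5)² = (-1763)² = 3108169)
√((288 + (7*2)/342) + M) = √((288 + (7*2)/342) + 3108169) = √((288 + 14*(1/342)) + 3108169) = √((288 + 7/171) + 3108169) = √(49255/171 + 3108169) = √(531546154/171) = √10099376926/57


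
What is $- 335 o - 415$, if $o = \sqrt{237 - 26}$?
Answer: $-415 - 335 \sqrt{211} \approx -5281.2$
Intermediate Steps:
$o = \sqrt{211} \approx 14.526$
$- 335 o - 415 = - 335 \sqrt{211} - 415 = -415 - 335 \sqrt{211}$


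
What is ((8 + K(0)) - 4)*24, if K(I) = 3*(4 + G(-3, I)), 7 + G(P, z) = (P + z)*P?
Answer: 528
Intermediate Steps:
G(P, z) = -7 + P*(P + z) (G(P, z) = -7 + (P + z)*P = -7 + P*(P + z))
K(I) = 18 - 9*I (K(I) = 3*(4 + (-7 + (-3)² - 3*I)) = 3*(4 + (-7 + 9 - 3*I)) = 3*(4 + (2 - 3*I)) = 3*(6 - 3*I) = 18 - 9*I)
((8 + K(0)) - 4)*24 = ((8 + (18 - 9*0)) - 4)*24 = ((8 + (18 + 0)) - 4)*24 = ((8 + 18) - 4)*24 = (26 - 4)*24 = 22*24 = 528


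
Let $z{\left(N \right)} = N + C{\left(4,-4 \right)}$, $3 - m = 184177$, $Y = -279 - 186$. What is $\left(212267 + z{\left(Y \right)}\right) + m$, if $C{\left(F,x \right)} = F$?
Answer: $27632$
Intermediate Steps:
$Y = -465$ ($Y = -279 - 186 = -465$)
$m = -184174$ ($m = 3 - 184177 = -184174$)
$z{\left(N \right)} = 4 + N$ ($z{\left(N \right)} = N + 4 = 4 + N$)
$\left(212267 + z{\left(Y \right)}\right) + m = \left(212267 + \left(4 - 465\right)\right) - 184174 = \left(212267 - 461\right) - 184174 = 211806 - 184174 = 27632$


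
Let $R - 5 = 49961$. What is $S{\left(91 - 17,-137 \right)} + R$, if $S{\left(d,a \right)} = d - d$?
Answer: $49966$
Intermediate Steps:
$R = 49966$ ($R = 5 + 49961 = 49966$)
$S{\left(d,a \right)} = 0$
$S{\left(91 - 17,-137 \right)} + R = 0 + 49966 = 49966$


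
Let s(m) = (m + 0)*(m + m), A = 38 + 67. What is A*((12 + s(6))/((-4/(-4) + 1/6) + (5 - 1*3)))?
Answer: 52920/19 ≈ 2785.3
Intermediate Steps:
A = 105
s(m) = 2*m² (s(m) = m*(2*m) = 2*m²)
A*((12 + s(6))/((-4/(-4) + 1/6) + (5 - 1*3))) = 105*((12 + 2*6²)/((-4/(-4) + 1/6) + (5 - 1*3))) = 105*((12 + 2*36)/((-4*(-¼) + 1*(⅙)) + (5 - 3))) = 105*((12 + 72)/((1 + ⅙) + 2)) = 105*(84/(7/6 + 2)) = 105*(84/(19/6)) = 105*(84*(6/19)) = 105*(504/19) = 52920/19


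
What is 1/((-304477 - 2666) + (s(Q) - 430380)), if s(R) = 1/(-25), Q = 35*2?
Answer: -25/18438076 ≈ -1.3559e-6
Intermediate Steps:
Q = 70
s(R) = -1/25
1/((-304477 - 2666) + (s(Q) - 430380)) = 1/((-304477 - 2666) + (-1/25 - 430380)) = 1/(-307143 - 10759501/25) = 1/(-18438076/25) = -25/18438076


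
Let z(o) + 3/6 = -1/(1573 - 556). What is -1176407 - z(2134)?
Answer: -2392810819/2034 ≈ -1.1764e+6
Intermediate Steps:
z(o) = -1019/2034 (z(o) = -1/2 - 1/(1573 - 556) = -1/2 - 1/1017 = -1019/2034)
-1176407 - z(2134) = -1176407 - 1*(-1019/2034) = -1176407 + 1019/2034 = -2392810819/2034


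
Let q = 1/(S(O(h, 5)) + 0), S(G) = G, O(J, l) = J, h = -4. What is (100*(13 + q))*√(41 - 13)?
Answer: 2550*√7 ≈ 6746.7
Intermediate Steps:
q = -¼ (q = 1/(-4 + 0) = 1/(-4) = -¼ ≈ -0.25000)
(100*(13 + q))*√(41 - 13) = (100*(13 - ¼))*√(41 - 13) = (100*(51/4))*√28 = 1275*(2*√7) = 2550*√7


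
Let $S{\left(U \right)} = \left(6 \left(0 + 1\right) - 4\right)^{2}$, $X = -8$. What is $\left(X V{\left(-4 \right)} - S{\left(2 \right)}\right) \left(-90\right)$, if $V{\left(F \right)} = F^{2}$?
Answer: $11880$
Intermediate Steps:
$S{\left(U \right)} = 4$ ($S{\left(U \right)} = \left(6 \cdot 1 - 4\right)^{2} = \left(6 - 4\right)^{2} = 2^{2} = 4$)
$\left(X V{\left(-4 \right)} - S{\left(2 \right)}\right) \left(-90\right) = \left(- 8 \left(-4\right)^{2} - 4\right) \left(-90\right) = \left(\left(-8\right) 16 - 4\right) \left(-90\right) = \left(-128 - 4\right) \left(-90\right) = \left(-132\right) \left(-90\right) = 11880$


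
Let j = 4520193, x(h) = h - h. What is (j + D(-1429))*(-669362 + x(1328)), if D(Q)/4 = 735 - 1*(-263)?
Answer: -3028317519970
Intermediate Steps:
x(h) = 0
D(Q) = 3992 (D(Q) = 4*(735 - 1*(-263)) = 4*(735 + 263) = 4*998 = 3992)
(j + D(-1429))*(-669362 + x(1328)) = (4520193 + 3992)*(-669362 + 0) = 4524185*(-669362) = -3028317519970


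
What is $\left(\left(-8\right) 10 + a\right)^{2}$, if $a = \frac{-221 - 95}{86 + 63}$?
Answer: $\frac{149719696}{22201} \approx 6743.8$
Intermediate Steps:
$a = - \frac{316}{149} \approx -2.1208$
$\left(\left(-8\right) 10 + a\right)^{2} = \left(\left(-8\right) 10 - \frac{316}{149}\right)^{2} = \left(-80 - \frac{316}{149}\right)^{2} = \left(- \frac{12236}{149}\right)^{2} = \frac{149719696}{22201}$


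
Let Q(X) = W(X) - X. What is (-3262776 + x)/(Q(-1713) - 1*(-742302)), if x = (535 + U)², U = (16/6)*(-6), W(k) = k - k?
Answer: -199561/49601 ≈ -4.0233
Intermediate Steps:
W(k) = 0
Q(X) = -X (Q(X) = 0 - X = -X)
U = -16 (U = (16*(⅙))*(-6) = (8/3)*(-6) = -16)
x = 269361 (x = (535 - 16)² = 519² = 269361)
(-3262776 + x)/(Q(-1713) - 1*(-742302)) = (-3262776 + 269361)/(-1*(-1713) - 1*(-742302)) = -2993415/(1713 + 742302) = -2993415/744015 = -2993415*1/744015 = -199561/49601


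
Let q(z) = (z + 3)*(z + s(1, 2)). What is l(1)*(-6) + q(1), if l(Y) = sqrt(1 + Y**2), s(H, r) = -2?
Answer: -4 - 6*sqrt(2) ≈ -12.485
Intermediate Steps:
q(z) = (-2 + z)*(3 + z) (q(z) = (z + 3)*(z - 2) = (3 + z)*(-2 + z) = (-2 + z)*(3 + z))
l(1)*(-6) + q(1) = sqrt(1 + 1**2)*(-6) + (-6 + 1 + 1**2) = sqrt(1 + 1)*(-6) + (-6 + 1 + 1) = sqrt(2)*(-6) - 4 = -6*sqrt(2) - 4 = -4 - 6*sqrt(2)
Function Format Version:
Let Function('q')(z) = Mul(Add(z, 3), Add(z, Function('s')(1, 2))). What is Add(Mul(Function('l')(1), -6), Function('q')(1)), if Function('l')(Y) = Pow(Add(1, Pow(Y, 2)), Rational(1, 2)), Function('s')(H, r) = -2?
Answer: Add(-4, Mul(-6, Pow(2, Rational(1, 2)))) ≈ -12.485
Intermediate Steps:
Function('q')(z) = Mul(Add(-2, z), Add(3, z)) (Function('q')(z) = Mul(Add(z, 3), Add(z, -2)) = Mul(Add(3, z), Add(-2, z)) = Mul(Add(-2, z), Add(3, z)))
Add(Mul(Function('l')(1), -6), Function('q')(1)) = Add(Mul(Pow(Add(1, Pow(1, 2)), Rational(1, 2)), -6), Add(-6, 1, Pow(1, 2))) = Add(Mul(Pow(Add(1, 1), Rational(1, 2)), -6), Add(-6, 1, 1)) = Add(Mul(Pow(2, Rational(1, 2)), -6), -4) = Add(Mul(-6, Pow(2, Rational(1, 2))), -4) = Add(-4, Mul(-6, Pow(2, Rational(1, 2))))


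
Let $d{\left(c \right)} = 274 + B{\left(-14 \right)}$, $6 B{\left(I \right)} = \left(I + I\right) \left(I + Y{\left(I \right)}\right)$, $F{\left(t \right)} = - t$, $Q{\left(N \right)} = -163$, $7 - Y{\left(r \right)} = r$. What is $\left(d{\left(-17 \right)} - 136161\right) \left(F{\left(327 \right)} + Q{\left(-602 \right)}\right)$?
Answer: $\frac{199801910}{3} \approx 6.6601 \cdot 10^{7}$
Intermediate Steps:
$Y{\left(r \right)} = 7 - r$
$B{\left(I \right)} = \frac{7 I}{3}$ ($B{\left(I \right)} = \frac{\left(I + I\right) \left(I - \left(-7 + I\right)\right)}{6} = \frac{2 I 7}{6} = \frac{14 I}{6} = \frac{7 I}{3}$)
$d{\left(c \right)} = \frac{724}{3}$ ($d{\left(c \right)} = 274 + \frac{7}{3} \left(-14\right) = 274 - \frac{98}{3} = \frac{724}{3}$)
$\left(d{\left(-17 \right)} - 136161\right) \left(F{\left(327 \right)} + Q{\left(-602 \right)}\right) = \left(\frac{724}{3} - 136161\right) \left(\left(-1\right) 327 - 163\right) = - \frac{407759 \left(-327 - 163\right)}{3} = \left(- \frac{407759}{3}\right) \left(-490\right) = \frac{199801910}{3}$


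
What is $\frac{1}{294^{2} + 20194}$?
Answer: $\frac{1}{106630} \approx 9.3782 \cdot 10^{-6}$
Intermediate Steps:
$\frac{1}{294^{2} + 20194} = \frac{1}{86436 + 20194} = \frac{1}{106630}$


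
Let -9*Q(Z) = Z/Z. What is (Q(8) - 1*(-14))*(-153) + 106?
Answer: -2019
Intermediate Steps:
Q(Z) = -⅑ (Q(Z) = -Z/(9*Z) = -⅑*1 = -⅑)
(Q(8) - 1*(-14))*(-153) + 106 = (-⅑ - 1*(-14))*(-153) + 106 = (-⅑ + 14)*(-153) + 106 = (125/9)*(-153) + 106 = -2125 + 106 = -2019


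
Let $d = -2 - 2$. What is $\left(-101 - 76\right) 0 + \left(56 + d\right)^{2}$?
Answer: $2704$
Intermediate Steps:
$d = -4$ ($d = -2 - 2 = -4$)
$\left(-101 - 76\right) 0 + \left(56 + d\right)^{2} = \left(-101 - 76\right) 0 + \left(56 - 4\right)^{2} = \left(-177\right) 0 + 52^{2} = 0 + 2704 = 2704$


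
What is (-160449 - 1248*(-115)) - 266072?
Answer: -283001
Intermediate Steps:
(-160449 - 1248*(-115)) - 266072 = (-160449 + 143520) - 266072 = -16929 - 266072 = -283001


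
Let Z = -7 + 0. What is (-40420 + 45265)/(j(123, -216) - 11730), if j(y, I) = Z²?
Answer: -4845/11681 ≈ -0.41478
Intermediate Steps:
Z = -7
j(y, I) = 49 (j(y, I) = (-7)² = 49)
(-40420 + 45265)/(j(123, -216) - 11730) = (-40420 + 45265)/(49 - 11730) = 4845/(-11681) = 4845*(-1/11681) = -4845/11681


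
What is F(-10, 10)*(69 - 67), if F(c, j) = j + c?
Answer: 0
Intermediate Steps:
F(c, j) = c + j
F(-10, 10)*(69 - 67) = (-10 + 10)*(69 - 67) = 0*2 = 0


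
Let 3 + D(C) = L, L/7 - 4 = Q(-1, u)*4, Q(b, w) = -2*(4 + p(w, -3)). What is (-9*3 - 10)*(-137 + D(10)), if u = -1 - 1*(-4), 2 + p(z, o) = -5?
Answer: -2072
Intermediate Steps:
p(z, o) = -7 (p(z, o) = -2 - 5 = -7)
u = 3 (u = -1 + 4 = 3)
Q(b, w) = 6 (Q(b, w) = -2*(4 - 7) = -2*(-3) = 6)
L = 196 (L = 28 + 7*(6*4) = 28 + 7*24 = 28 + 168 = 196)
D(C) = 193 (D(C) = -3 + 196 = 193)
(-9*3 - 10)*(-137 + D(10)) = (-9*3 - 10)*(-137 + 193) = (-27 - 10)*56 = -37*56 = -2072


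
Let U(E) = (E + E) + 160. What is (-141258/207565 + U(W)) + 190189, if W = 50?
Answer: 39530405427/207565 ≈ 1.9045e+5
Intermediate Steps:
U(E) = 160 + 2*E (U(E) = 2*E + 160 = 160 + 2*E)
(-141258/207565 + U(W)) + 190189 = (-141258/207565 + (160 + 2*50)) + 190189 = (-141258*1/207565 + (160 + 100)) + 190189 = (-141258/207565 + 260) + 190189 = 53825642/207565 + 190189 = 39530405427/207565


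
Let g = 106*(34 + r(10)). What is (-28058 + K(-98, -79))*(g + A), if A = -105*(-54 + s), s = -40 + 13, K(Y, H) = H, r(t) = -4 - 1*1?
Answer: -325798323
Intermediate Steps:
r(t) = -5 (r(t) = -4 - 1 = -5)
g = 3074 (g = 106*(34 - 5) = 106*29 = 3074)
s = -27
A = 8505 (A = -105*(-54 - 27) = -105*(-81) = 8505)
(-28058 + K(-98, -79))*(g + A) = (-28058 - 79)*(3074 + 8505) = -28137*11579 = -325798323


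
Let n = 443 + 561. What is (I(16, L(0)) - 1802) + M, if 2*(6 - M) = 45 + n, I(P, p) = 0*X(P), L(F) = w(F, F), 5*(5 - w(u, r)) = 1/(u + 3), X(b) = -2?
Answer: -4641/2 ≈ -2320.5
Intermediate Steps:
w(u, r) = 5 - 1/(5*(3 + u)) (w(u, r) = 5 - 1/(5*(u + 3)) = 5 - 1/(5*(3 + u)))
L(F) = (74 + 25*F)/(5*(3 + F))
I(P, p) = 0 (I(P, p) = 0*(-2) = 0)
n = 1004
M = -1037/2 (M = 6 - (45 + 1004)/2 = 6 - 1/2*1049 = 6 - 1049/2 = -1037/2 ≈ -518.50)
(I(16, L(0)) - 1802) + M = (0 - 1802) - 1037/2 = -1802 - 1037/2 = -4641/2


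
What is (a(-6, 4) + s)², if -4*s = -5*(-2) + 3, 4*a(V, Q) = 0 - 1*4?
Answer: 289/16 ≈ 18.063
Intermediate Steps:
a(V, Q) = -1 (a(V, Q) = (0 - 1*4)/4 = (0 - 4)/4 = (¼)*(-4) = -1)
s = -13/4 (s = -(-5*(-2) + 3)/4 = -(10 + 3)/4 = -¼*13 = -13/4 ≈ -3.2500)
(a(-6, 4) + s)² = (-1 - 13/4)² = (-17/4)² = 289/16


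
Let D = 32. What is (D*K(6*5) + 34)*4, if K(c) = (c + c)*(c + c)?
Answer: 460936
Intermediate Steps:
K(c) = 4*c**2 (K(c) = (2*c)*(2*c) = 4*c**2)
(D*K(6*5) + 34)*4 = (32*(4*(6*5)**2) + 34)*4 = (32*(4*30**2) + 34)*4 = (32*(4*900) + 34)*4 = (32*3600 + 34)*4 = (115200 + 34)*4 = 115234*4 = 460936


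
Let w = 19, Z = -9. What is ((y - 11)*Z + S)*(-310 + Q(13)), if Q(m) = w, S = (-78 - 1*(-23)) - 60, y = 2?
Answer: 9894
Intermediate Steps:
S = -115 (S = (-78 + 23) - 60 = -55 - 60 = -115)
Q(m) = 19
((y - 11)*Z + S)*(-310 + Q(13)) = ((2 - 11)*(-9) - 115)*(-310 + 19) = (-9*(-9) - 115)*(-291) = (81 - 115)*(-291) = -34*(-291) = 9894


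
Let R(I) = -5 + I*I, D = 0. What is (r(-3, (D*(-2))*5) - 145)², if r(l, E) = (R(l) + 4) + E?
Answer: 18769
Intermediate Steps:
R(I) = -5 + I²
r(l, E) = -1 + E + l² (r(l, E) = ((-5 + l²) + 4) + E = (-1 + l²) + E = -1 + E + l²)
(r(-3, (D*(-2))*5) - 145)² = ((-1 + (0*(-2))*5 + (-3)²) - 145)² = ((-1 + 0*5 + 9) - 145)² = ((-1 + 0 + 9) - 145)² = (8 - 145)² = (-137)² = 18769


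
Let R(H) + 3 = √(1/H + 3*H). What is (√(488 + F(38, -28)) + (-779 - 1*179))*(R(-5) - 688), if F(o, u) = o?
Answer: (958 - √526)*(3455 - 2*I*√95)/5 ≈ 6.4613e+5 - 3645.6*I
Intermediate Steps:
R(H) = -3 + √(1/H + 3*H)
(√(488 + F(38, -28)) + (-779 - 1*179))*(R(-5) - 688) = (√(488 + 38) + (-779 - 1*179))*((-3 + √(1/(-5) + 3*(-5))) - 688) = (√526 + (-779 - 179))*((-3 + √(-⅕ - 15)) - 688) = (√526 - 958)*((-3 + √(-76/5)) - 688) = (-958 + √526)*((-3 + 2*I*√95/5) - 688) = (-958 + √526)*(-691 + 2*I*√95/5)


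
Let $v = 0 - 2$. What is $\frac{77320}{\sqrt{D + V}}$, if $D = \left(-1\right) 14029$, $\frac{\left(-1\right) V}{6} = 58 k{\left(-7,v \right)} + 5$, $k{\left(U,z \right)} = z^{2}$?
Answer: $- \frac{77320 i \sqrt{15451}}{15451} \approx - 622.03 i$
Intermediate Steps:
$v = -2$ ($v = 0 - 2 = -2$)
$V = -1422$ ($V = - 6 \left(58 \left(-2\right)^{2} + 5\right) = - 6 \left(58 \cdot 4 + 5\right) = - 6 \left(232 + 5\right) = \left(-6\right) 237 = -1422$)
$D = -14029$
$\frac{77320}{\sqrt{D + V}} = \frac{77320}{\sqrt{-14029 - 1422}} = \frac{77320}{\sqrt{-15451}} = \frac{77320}{i \sqrt{15451}} = 77320 \left(- \frac{i \sqrt{15451}}{15451}\right) = - \frac{77320 i \sqrt{15451}}{15451}$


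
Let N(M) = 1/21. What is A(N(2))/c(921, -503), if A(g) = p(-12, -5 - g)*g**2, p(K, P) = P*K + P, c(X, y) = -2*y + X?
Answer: 1166/17845947 ≈ 6.5337e-5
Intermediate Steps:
c(X, y) = X - 2*y
p(K, P) = P + K*P (p(K, P) = K*P + P = P + K*P)
N(M) = 1/21
A(g) = g**2*(55 + 11*g) (A(g) = ((-5 - g)*(1 - 12))*g**2 = ((-5 - g)*(-11))*g**2 = (55 + 11*g)*g**2 = g**2*(55 + 11*g))
A(N(2))/c(921, -503) = (11*(1/21)**2*(5 + 1/21))/(921 - 2*(-503)) = (11*(1/441)*(106/21))/(921 + 1006) = (1166/9261)/1927 = (1166/9261)*(1/1927) = 1166/17845947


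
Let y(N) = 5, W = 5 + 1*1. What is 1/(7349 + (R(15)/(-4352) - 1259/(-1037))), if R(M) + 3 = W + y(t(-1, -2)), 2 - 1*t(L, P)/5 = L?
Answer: 33184/243909443 ≈ 0.00013605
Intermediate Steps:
t(L, P) = 10 - 5*L
W = 6 (W = 5 + 1 = 6)
R(M) = 8 (R(M) = -3 + (6 + 5) = -3 + 11 = 8)
1/(7349 + (R(15)/(-4352) - 1259/(-1037))) = 1/(7349 + (8/(-4352) - 1259/(-1037))) = 1/(7349 + (8*(-1/4352) - 1259*(-1/1037))) = 1/(7349 + (-1/544 + 1259/1037)) = 1/(7349 + 40227/33184) = 1/(243909443/33184) = 33184/243909443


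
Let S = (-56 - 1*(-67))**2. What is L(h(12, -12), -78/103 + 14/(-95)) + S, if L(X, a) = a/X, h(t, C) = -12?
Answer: 3554168/29355 ≈ 121.08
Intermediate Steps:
S = 121 (S = (-56 + 67)**2 = 11**2 = 121)
L(h(12, -12), -78/103 + 14/(-95)) + S = (-78/103 + 14/(-95))/(-12) + 121 = (-78*1/103 + 14*(-1/95))*(-1/12) + 121 = (-78/103 - 14/95)*(-1/12) + 121 = -8852/9785*(-1/12) + 121 = 2213/29355 + 121 = 3554168/29355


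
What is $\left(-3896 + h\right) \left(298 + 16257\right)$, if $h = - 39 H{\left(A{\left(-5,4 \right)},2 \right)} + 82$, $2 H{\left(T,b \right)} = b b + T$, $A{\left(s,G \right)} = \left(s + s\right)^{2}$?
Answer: $-96714310$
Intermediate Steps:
$A{\left(s,G \right)} = 4 s^{2}$ ($A{\left(s,G \right)} = \left(2 s\right)^{2} = 4 s^{2}$)
$H{\left(T,b \right)} = \frac{T}{2} + \frac{b^{2}}{2}$ ($H{\left(T,b \right)} = \frac{b b + T}{2} = \frac{b^{2} + T}{2} = \frac{T + b^{2}}{2} = \frac{T}{2} + \frac{b^{2}}{2}$)
$h = -1946$ ($h = - 39 \left(\frac{4 \left(-5\right)^{2}}{2} + \frac{2^{2}}{2}\right) + 82 = - 39 \left(\frac{4 \cdot 25}{2} + \frac{1}{2} \cdot 4\right) + 82 = - 39 \left(\frac{1}{2} \cdot 100 + 2\right) + 82 = - 39 \left(50 + 2\right) + 82 = \left(-39\right) 52 + 82 = -2028 + 82 = -1946$)
$\left(-3896 + h\right) \left(298 + 16257\right) = \left(-3896 - 1946\right) \left(298 + 16257\right) = \left(-5842\right) 16555 = -96714310$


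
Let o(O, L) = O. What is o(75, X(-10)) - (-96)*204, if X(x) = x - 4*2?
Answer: 19659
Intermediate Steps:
X(x) = -8 + x (X(x) = x - 8 = -8 + x)
o(75, X(-10)) - (-96)*204 = 75 - (-96)*204 = 75 - 1*(-19584) = 75 + 19584 = 19659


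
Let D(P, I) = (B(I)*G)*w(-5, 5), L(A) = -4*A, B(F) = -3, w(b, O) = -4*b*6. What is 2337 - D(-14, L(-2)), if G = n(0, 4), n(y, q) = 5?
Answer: 4137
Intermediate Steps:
w(b, O) = -24*b
G = 5
D(P, I) = -1800 (D(P, I) = (-3*5)*(-24*(-5)) = -15*120 = -1800)
2337 - D(-14, L(-2)) = 2337 - 1*(-1800) = 2337 + 1800 = 4137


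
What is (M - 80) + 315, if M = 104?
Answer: 339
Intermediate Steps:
(M - 80) + 315 = (104 - 80) + 315 = 24 + 315 = 339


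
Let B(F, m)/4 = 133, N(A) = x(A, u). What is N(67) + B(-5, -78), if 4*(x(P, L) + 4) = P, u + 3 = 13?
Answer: 2179/4 ≈ 544.75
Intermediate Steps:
u = 10 (u = -3 + 13 = 10)
x(P, L) = -4 + P/4
N(A) = -4 + A/4
B(F, m) = 532 (B(F, m) = 4*133 = 532)
N(67) + B(-5, -78) = (-4 + (¼)*67) + 532 = (-4 + 67/4) + 532 = 51/4 + 532 = 2179/4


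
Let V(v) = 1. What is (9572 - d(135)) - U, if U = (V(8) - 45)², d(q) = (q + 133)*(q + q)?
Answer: -64724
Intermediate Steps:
d(q) = 2*q*(133 + q) (d(q) = (133 + q)*(2*q) = 2*q*(133 + q))
U = 1936 (U = (1 - 45)² = (-44)² = 1936)
(9572 - d(135)) - U = (9572 - 2*135*(133 + 135)) - 1*1936 = (9572 - 2*135*268) - 1936 = (9572 - 1*72360) - 1936 = (9572 - 72360) - 1936 = -62788 - 1936 = -64724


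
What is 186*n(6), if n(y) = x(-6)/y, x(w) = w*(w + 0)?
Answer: 1116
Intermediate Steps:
x(w) = w² (x(w) = w*w = w²)
n(y) = 36/y (n(y) = (-6)²/y = 36/y)
186*n(6) = 186*(36/6) = 186*(36*(⅙)) = 186*6 = 1116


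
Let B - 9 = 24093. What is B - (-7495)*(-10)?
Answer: -50848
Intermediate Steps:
B = 24102 (B = 9 + 24093 = 24102)
B - (-7495)*(-10) = 24102 - (-7495)*(-10) = 24102 - 1*74950 = 24102 - 74950 = -50848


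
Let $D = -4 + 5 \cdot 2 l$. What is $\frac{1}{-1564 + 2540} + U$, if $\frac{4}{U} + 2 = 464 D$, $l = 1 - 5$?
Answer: $\frac{8257}{9963984} \approx 0.00082868$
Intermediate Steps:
$l = -4$
$D = -44$ ($D = -4 + 5 \cdot 2 \left(-4\right) = -4 + 10 \left(-4\right) = -4 - 40 = -44$)
$U = - \frac{2}{10209}$ ($U = \frac{4}{-2 + 464 \left(-44\right)} = \frac{4}{-2 - 20416} = \frac{4}{-20418} = 4 \left(- \frac{1}{20418}\right) = - \frac{2}{10209} \approx -0.00019591$)
$\frac{1}{-1564 + 2540} + U = \frac{1}{-1564 + 2540} - \frac{2}{10209} = \frac{1}{976} - \frac{2}{10209} = \frac{8257}{9963984}$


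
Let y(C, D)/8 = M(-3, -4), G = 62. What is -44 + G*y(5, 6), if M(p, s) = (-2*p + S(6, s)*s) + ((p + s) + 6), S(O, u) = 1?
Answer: 452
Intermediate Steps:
M(p, s) = 6 - p + 2*s (M(p, s) = (-2*p + 1*s) + ((p + s) + 6) = (-2*p + s) + (6 + p + s) = (s - 2*p) + (6 + p + s) = 6 - p + 2*s)
y(C, D) = 8 (y(C, D) = 8*(6 - 1*(-3) + 2*(-4)) = 8*(6 + 3 - 8) = 8*1 = 8)
-44 + G*y(5, 6) = -44 + 62*8 = -44 + 496 = 452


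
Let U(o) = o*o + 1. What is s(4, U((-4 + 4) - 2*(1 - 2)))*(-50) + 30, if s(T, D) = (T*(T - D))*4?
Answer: 830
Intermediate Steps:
U(o) = 1 + o² (U(o) = o² + 1 = 1 + o²)
s(T, D) = 4*T*(T - D)
s(4, U((-4 + 4) - 2*(1 - 2)))*(-50) + 30 = (4*4*(4 - (1 + ((-4 + 4) - 2*(1 - 2))²)))*(-50) + 30 = (4*4*(4 - (1 + (0 - 2*(-1))²)))*(-50) + 30 = (4*4*(4 - (1 + (0 + 2)²)))*(-50) + 30 = (4*4*(4 - (1 + 2²)))*(-50) + 30 = (4*4*(4 - (1 + 4)))*(-50) + 30 = (4*4*(4 - 1*5))*(-50) + 30 = (4*4*(4 - 5))*(-50) + 30 = (4*4*(-1))*(-50) + 30 = -16*(-50) + 30 = 800 + 30 = 830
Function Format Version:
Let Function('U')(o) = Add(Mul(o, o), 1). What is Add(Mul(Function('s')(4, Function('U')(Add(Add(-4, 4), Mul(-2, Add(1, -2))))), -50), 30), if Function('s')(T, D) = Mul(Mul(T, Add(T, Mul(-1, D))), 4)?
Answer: 830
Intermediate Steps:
Function('U')(o) = Add(1, Pow(o, 2)) (Function('U')(o) = Add(Pow(o, 2), 1) = Add(1, Pow(o, 2)))
Function('s')(T, D) = Mul(4, T, Add(T, Mul(-1, D)))
Add(Mul(Function('s')(4, Function('U')(Add(Add(-4, 4), Mul(-2, Add(1, -2))))), -50), 30) = Add(Mul(Mul(4, 4, Add(4, Mul(-1, Add(1, Pow(Add(Add(-4, 4), Mul(-2, Add(1, -2))), 2))))), -50), 30) = Add(Mul(Mul(4, 4, Add(4, Mul(-1, Add(1, Pow(Add(0, Mul(-2, -1)), 2))))), -50), 30) = Add(Mul(Mul(4, 4, Add(4, Mul(-1, Add(1, Pow(Add(0, 2), 2))))), -50), 30) = Add(Mul(Mul(4, 4, Add(4, Mul(-1, Add(1, Pow(2, 2))))), -50), 30) = Add(Mul(Mul(4, 4, Add(4, Mul(-1, Add(1, 4)))), -50), 30) = Add(Mul(Mul(4, 4, Add(4, Mul(-1, 5))), -50), 30) = Add(Mul(Mul(4, 4, Add(4, -5)), -50), 30) = Add(Mul(Mul(4, 4, -1), -50), 30) = Add(Mul(-16, -50), 30) = Add(800, 30) = 830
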